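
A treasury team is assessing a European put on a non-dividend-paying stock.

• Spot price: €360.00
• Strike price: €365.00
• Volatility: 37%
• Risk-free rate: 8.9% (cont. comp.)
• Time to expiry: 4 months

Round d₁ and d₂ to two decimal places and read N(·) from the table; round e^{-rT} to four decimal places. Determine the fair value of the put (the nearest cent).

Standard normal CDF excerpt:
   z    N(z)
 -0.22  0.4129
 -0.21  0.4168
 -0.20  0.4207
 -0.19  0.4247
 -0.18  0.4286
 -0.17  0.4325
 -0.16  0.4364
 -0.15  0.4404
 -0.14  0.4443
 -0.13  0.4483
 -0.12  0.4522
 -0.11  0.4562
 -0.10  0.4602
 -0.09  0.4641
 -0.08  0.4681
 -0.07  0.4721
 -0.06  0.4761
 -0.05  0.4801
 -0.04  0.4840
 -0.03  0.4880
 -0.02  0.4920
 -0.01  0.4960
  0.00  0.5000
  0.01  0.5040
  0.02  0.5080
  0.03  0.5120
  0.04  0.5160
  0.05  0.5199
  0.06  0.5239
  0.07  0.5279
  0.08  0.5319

σ√T = 0.37 × 0.5774 = 0.2136
d₁ = [ln(360/365) + (0.089 + 0.37²/2)·0.3333] / 0.2136 = [-0.0138 + 0.0525] / 0.2136 = 0.1811 → 0.18
d₂ = d₁ − σ√T = 0.1811 − 0.2136 = -0.0325 → -0.03
e^(−rT) = e^(−0.089·0.3333) = 0.9708
P = 365·0.9708·N(0.03) − 360·N(-0.18) = 365·0.9708·0.5120 − 360·0.4286 = 181.4231 − 154.2960 = 27.1271

€27.13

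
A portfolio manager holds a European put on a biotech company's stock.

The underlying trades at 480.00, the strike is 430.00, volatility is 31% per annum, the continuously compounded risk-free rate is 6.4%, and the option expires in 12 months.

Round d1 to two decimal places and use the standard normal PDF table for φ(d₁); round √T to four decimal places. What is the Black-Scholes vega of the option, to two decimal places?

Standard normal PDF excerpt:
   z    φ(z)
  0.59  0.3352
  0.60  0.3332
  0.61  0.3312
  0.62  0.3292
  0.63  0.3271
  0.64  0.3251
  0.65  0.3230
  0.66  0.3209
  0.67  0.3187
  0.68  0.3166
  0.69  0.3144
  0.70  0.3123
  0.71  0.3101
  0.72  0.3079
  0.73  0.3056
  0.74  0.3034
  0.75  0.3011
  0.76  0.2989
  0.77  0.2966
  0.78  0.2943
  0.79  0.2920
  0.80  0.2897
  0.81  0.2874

T = 1;  σ√T = 0.3100
ln(S/K) + (r + σ²/2)T = ln(480/430) + (0.064 + 0.31²/2)·1 = 0.1100 + 0.1121 = 0.2221
d₁ = 0.2221 / 0.3100 = 0.7163 which rounds to 0.72
√T = √1 = 1.0000
φ(d₁) = φ(0.72) = 0.3079
vega = S·φ(d₁)·√T = 480·0.3079·1.0000 = 147.7920
(The call has the same vega.)

147.79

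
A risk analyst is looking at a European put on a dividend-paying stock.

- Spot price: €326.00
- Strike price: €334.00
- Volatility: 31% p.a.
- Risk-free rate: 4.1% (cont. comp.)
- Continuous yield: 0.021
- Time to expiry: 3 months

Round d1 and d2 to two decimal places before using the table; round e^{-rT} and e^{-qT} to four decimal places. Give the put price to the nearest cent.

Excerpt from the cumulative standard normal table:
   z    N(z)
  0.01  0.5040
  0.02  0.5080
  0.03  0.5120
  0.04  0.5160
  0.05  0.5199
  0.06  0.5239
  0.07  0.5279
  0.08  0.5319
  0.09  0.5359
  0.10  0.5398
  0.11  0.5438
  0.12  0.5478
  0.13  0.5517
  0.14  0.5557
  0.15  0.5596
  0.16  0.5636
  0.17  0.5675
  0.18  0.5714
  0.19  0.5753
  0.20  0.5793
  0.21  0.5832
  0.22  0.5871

σ√T = 0.31 × 0.5000 = 0.1550
d₁ = [ln(326/334) + (0.041 − 0.021 + ½·0.31²)·0.25] / (σ√T) = (-0.0242 + 0.0170) / 0.1550 = -0.0467 which rounds to -0.05
d₂ = -0.0467 − 0.1550 = -0.2017 which rounds to -0.20
e^(−qT) = e^(−0.021·0.25) = 0.9948;  e^(−rT) = e^(−0.041·0.25) = 0.9898
P = 334·0.9898·N(0.20) − 326·0.9948·N(0.05) = 334·0.9898·0.5793 − 326·0.9948·0.5199 = 191.5126 − 168.6061 = 22.9066

€22.91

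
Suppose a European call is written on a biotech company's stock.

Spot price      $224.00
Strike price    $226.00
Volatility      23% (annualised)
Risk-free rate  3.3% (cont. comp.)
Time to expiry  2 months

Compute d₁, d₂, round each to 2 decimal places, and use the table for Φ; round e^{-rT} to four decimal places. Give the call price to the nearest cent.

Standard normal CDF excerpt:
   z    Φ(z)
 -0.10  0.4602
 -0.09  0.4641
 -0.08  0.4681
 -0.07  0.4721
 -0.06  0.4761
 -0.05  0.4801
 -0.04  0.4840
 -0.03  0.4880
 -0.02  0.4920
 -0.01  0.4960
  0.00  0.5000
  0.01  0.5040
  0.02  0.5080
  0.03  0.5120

T = 0.1667;  σ√T = 0.0939
d₁ = [ln(224/226) + (0.033 + ½·0.23²)·0.1667] / (σ√T) = (-0.0089 + 0.0099) / 0.0939 = 0.0109 ≈ 0.01
d₂ = 0.0109 − 0.0939 = -0.0830 ≈ -0.08
exp(−rT) = exp(−0.033·0.1667) = 0.9945
N(d₁) = N(0.01) = 0.5040;  N(d₂) = N(-0.08) = 0.4681
C = 224·0.5040 − 226·0.9945·0.4681 = 112.8960 − 105.2088 = 7.6872

$7.69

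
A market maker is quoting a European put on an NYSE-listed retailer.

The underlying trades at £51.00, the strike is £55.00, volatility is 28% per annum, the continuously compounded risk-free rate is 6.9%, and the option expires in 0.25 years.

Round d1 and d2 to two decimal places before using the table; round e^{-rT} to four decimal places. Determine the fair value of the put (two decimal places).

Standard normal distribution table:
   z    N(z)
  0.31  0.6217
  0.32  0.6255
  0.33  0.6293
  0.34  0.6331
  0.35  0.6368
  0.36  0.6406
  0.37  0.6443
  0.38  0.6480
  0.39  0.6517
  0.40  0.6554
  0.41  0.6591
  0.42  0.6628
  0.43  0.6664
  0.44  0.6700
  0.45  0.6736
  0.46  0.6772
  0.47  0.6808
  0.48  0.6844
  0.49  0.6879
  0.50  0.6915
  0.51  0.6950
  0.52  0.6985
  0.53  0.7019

σ√T = 0.28 × 0.5000 = 0.1400
d₁ = [ln(51/55) + (0.069 + ½·0.28²)·0.25] / (σ√T) = (-0.0755 + 0.0271) / 0.1400 = -0.3461 → -0.35
d₂ = -0.3461 − 0.1400 = -0.4861 → -0.49
e^(−rT) = e^(−0.069·0.25) = 0.9829
P = 55·0.9829·N(0.49) − 51·N(0.35) = 55·0.9829·0.6879 − 51·0.6368 = 37.1875 − 32.4768 = 4.7107

£4.71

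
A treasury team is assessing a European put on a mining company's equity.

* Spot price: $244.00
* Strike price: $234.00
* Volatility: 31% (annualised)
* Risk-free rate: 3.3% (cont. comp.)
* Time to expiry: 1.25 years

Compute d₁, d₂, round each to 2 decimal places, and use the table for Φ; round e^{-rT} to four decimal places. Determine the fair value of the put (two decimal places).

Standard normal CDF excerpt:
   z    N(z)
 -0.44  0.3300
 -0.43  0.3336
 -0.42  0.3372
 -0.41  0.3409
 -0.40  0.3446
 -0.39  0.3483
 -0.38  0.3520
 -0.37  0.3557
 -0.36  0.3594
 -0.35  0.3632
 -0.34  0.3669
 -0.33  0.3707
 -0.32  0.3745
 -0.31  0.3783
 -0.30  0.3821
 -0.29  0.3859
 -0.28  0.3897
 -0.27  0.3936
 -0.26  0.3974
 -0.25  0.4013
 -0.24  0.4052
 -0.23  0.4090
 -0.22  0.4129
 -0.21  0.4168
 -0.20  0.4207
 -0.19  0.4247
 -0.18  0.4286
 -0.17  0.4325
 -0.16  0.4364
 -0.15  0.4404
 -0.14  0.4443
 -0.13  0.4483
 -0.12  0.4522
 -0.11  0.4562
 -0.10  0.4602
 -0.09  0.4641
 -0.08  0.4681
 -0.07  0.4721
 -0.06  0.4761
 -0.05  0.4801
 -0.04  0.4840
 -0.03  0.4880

σ√T = 0.31 × 1.1180 = 0.3466
d₁ = [ln(244/234) + (0.033 + 0.31²/2)·1.25] / 0.3466 = [0.0418 + 0.1013] / 0.3466 = 0.4131 → 0.41
d₂ = d₁ − σ√T = 0.4131 − 0.3466 = 0.0665 → 0.07
e^(−rT) = e^(−0.033·1.25) = 0.9596
N(−d₂) = N(-0.07) = 0.4721;  N(−d₁) = N(-0.41) = 0.3409
P = 234·0.9596·0.4721 − 244·0.3409 = 106.0084 − 83.1796 = 22.8288

$22.83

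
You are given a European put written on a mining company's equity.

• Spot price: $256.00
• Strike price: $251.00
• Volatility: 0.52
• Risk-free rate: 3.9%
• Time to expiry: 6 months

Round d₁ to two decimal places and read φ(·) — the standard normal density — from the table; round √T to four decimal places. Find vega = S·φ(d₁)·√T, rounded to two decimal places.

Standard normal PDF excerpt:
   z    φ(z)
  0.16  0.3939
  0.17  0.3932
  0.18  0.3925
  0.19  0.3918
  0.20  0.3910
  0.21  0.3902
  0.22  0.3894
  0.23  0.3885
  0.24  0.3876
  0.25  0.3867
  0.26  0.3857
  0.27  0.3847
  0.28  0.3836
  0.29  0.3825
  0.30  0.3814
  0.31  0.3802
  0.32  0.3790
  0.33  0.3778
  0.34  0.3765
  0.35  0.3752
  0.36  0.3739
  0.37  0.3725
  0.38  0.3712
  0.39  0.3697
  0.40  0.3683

69.24

σ√T = 0.52 × 0.7071 = 0.3677
d₁ = [ln(256/251) + (0.039 + 0.52²/2)·0.5] / 0.3677 = [0.0197 + 0.0871] / 0.3677 = 0.2905 which rounds to 0.29
√T = √0.5 = 0.7071
φ(d₁) = φ(0.29) = 0.3825
vega = S·φ(d₁)·√T = 256·0.3825·0.7071 = 69.2392
(Call and put vega coincide under Black-Scholes.)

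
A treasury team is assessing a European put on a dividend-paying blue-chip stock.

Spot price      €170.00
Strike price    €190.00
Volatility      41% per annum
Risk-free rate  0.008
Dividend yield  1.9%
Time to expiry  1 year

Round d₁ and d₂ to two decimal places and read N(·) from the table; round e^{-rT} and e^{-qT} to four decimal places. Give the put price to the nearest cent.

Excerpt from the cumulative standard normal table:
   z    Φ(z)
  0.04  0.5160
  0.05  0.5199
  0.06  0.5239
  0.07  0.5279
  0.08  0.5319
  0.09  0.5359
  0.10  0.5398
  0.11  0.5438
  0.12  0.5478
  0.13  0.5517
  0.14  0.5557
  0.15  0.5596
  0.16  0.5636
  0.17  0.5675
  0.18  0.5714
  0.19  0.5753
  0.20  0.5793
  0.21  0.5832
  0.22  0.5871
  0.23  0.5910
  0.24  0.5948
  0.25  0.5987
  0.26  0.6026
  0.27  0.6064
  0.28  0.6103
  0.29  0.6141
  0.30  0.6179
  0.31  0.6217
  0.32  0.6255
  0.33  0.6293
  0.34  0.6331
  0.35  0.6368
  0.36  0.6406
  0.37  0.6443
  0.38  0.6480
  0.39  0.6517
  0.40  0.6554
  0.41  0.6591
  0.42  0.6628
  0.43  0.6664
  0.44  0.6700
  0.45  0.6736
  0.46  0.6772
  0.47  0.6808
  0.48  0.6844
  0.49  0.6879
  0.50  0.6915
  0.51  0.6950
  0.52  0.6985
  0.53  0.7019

σ√T = 0.41·√1 = 0.4100
d₁ = [ln(170/190) + (0.008 − 0.019 + 0.41²/2)·1] / 0.4100 = [-0.1112 + 0.0730] / 0.4100 = -0.0931 ⇒ -0.09
d₂ = d₁ − σ√T = -0.0931 − 0.4100 = -0.5031 ⇒ -0.50
e^(−qT) = e^(−0.019·1) = 0.9812;  e^(−rT) = e^(−0.008·1) = 0.9920
N(−d₂) = N(0.50) = 0.6915;  N(−d₁) = N(0.09) = 0.5359
P = 190·0.9920·0.6915 − 170·0.9812·0.5359 = 130.3339 − 89.3903 = 40.9437

€40.94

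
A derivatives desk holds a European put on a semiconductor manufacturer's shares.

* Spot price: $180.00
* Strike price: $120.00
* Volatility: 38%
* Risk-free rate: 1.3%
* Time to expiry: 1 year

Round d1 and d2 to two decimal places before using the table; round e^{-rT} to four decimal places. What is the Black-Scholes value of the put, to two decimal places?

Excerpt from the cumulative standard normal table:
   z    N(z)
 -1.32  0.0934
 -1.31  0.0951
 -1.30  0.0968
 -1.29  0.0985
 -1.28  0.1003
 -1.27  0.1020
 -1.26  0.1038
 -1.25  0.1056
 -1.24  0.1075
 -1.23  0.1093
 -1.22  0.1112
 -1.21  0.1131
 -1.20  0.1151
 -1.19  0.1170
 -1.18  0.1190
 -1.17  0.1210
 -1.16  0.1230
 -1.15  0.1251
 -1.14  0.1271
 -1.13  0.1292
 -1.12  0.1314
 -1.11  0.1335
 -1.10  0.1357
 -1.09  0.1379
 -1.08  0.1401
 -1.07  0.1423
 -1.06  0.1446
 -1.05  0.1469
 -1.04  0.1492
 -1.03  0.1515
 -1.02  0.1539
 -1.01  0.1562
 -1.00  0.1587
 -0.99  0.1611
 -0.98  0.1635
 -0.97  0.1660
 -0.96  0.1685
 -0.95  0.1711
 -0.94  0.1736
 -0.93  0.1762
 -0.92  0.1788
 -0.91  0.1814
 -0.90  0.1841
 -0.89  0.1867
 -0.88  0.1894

$3.76

σ√T = 0.38 × 1.0000 = 0.3800
d₁ = [ln(180/120) + (0.013 + 0.38²/2)·1] / 0.3800 = [0.4055 + 0.0852] / 0.3800 = 1.2912 → 1.29
d₂ = d₁ − σ√T = 1.2912 − 0.3800 = 0.9112 → 0.91
e^(−rT) = e^(−0.013·1) = 0.9871
N(−d₂) = N(-0.91) = 0.1814;  N(−d₁) = N(-1.29) = 0.0985
P = 120·0.9871·0.1814 − 180·0.0985 = 21.4872 − 17.7300 = 3.7572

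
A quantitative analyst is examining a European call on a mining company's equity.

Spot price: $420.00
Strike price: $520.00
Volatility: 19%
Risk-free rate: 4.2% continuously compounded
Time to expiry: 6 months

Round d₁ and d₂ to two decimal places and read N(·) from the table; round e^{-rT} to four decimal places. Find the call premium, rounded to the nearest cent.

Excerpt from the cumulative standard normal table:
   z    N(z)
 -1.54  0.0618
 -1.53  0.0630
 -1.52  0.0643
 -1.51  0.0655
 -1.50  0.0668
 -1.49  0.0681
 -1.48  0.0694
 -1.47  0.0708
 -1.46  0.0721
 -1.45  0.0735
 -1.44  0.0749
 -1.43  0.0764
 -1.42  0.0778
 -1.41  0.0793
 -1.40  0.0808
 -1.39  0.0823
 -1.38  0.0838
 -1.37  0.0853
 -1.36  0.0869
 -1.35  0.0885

T = 0.5;  σ√T = 0.1344
d₁ = [ln(420/520) + (0.042 + ½·0.19²)·0.5] / (σ√T) = (-0.2136 + 0.0300) / 0.1344 = -1.3662 ⇒ -1.37
d₂ = -1.3662 − 0.1344 = -1.5005 ⇒ -1.50
exp(−rT) = exp(−0.042·0.5) = 0.9792
N(d₁) = N(-1.37) = 0.0853;  N(d₂) = N(-1.50) = 0.0668
C = 420·0.0853 − 520·0.9792·0.0668 = 35.8260 − 34.0135 = 1.8125

$1.81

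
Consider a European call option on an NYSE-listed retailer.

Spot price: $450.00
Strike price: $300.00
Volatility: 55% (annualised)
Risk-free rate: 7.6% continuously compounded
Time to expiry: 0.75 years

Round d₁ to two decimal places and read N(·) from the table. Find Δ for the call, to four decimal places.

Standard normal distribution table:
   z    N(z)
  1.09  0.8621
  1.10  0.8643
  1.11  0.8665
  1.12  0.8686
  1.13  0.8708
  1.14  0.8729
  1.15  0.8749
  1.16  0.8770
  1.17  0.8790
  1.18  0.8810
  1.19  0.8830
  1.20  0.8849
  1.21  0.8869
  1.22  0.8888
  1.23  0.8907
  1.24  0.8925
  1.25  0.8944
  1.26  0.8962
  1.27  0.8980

T = 0.75;  σ√T = 0.4763
d₁ = [ln(450/300) + (0.076 + ½·0.55²)·0.75] / (σ√T) = (0.4055 + 0.1704) / 0.4763 = 1.2091 → 1.21
N(d₁) = N(1.21) = 0.8869
Δ_call = N(d₁) = 0.8869

0.8869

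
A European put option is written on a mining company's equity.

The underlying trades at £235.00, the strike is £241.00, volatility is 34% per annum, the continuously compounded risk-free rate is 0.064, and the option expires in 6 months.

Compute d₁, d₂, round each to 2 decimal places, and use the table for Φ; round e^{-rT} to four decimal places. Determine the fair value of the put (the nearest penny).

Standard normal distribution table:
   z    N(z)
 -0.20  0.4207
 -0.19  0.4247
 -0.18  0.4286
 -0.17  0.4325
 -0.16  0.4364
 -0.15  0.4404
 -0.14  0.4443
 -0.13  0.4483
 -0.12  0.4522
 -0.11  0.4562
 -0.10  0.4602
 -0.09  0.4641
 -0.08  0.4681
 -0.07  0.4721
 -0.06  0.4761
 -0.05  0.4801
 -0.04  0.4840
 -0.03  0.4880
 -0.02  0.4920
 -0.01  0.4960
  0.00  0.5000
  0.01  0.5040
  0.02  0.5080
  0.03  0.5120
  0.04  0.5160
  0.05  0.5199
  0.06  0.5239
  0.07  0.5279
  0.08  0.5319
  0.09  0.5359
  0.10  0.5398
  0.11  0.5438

σ√T = 0.34·√0.5 = 0.2404
d₁ = [ln(235/241) + (0.064 + 0.34²/2)·0.5] / 0.2404 = [-0.0252 + 0.0609] / 0.2404 = 0.1484 ≈ 0.15
d₂ = d₁ − σ√T = 0.1484 − 0.2404 = -0.0920 ≈ -0.09
exp(−rT) = exp(−0.064·0.5) = 0.9685
N(−d₂) = N(0.09) = 0.5359;  N(−d₁) = N(-0.15) = 0.4404
P = 241·0.9685·0.5359 − 235·0.4404 = 125.0836 − 103.4940 = 21.5896

£21.59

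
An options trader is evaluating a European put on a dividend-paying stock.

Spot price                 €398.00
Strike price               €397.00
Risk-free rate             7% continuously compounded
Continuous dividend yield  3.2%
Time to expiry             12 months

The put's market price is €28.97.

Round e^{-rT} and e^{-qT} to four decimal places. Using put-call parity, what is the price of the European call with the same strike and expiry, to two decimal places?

exp(−qT) = exp(−0.032·1) = 0.9685;  exp(−rT) = exp(−0.07·1) = 0.9324
Put-call parity: C − P = S·e^(−qT) − K·e^(−rT) = 398·0.9685 − 397·0.9324 = 385.4630 − 370.1628 = 15.3002
C = P + (C − P) = 28.97 + (15.3002) = 44.2702

€44.27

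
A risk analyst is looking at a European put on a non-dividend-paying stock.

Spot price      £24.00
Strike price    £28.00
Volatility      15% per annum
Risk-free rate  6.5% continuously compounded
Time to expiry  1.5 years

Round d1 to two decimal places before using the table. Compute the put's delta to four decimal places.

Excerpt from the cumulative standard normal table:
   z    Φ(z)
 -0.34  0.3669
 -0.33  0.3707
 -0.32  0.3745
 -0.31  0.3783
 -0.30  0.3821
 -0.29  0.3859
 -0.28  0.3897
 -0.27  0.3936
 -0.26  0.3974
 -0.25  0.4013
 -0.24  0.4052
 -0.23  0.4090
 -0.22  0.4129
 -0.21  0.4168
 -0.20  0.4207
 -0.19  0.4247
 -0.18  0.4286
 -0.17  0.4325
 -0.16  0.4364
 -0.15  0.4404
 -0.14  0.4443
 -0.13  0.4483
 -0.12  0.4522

T = 1.5;  σ√T = 0.1837
d₁ = [ln(24/28) + (0.065 + 0.15²/2)·1.5] / 0.1837 = [-0.1542 + 0.1144] / 0.1837 = -0.2165 → -0.22
N(d₁) = N(-0.22) = 0.4129
Δ_put = N(d₁) − 1 = 0.4129 − 1 = -0.5871

-0.5871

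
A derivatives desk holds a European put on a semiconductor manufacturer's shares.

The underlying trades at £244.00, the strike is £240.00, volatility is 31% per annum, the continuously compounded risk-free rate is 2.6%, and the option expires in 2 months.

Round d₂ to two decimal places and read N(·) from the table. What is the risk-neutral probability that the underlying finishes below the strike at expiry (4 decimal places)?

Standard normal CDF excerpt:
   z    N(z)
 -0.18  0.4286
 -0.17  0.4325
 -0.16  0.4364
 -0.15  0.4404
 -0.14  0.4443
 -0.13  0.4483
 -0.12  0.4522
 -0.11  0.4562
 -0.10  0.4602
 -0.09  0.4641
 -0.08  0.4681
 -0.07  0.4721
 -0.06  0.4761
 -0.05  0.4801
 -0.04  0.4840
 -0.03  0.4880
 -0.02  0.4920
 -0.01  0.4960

σ√T = 0.31 × 0.4082 = 0.1266
d₁ = [ln(244/240) + (0.026 + 0.31²/2)·0.1667] / 0.1266 = [0.0165 + 0.0123] / 0.1266 = 0.2281 → 0.23
d₂ = d₁ − σ√T = 0.2281 − 0.1266 = 0.1016 → 0.10
Risk-neutral Pr[S_T < K] = N(−d₂) = N(-0.10) = 0.4602

0.4602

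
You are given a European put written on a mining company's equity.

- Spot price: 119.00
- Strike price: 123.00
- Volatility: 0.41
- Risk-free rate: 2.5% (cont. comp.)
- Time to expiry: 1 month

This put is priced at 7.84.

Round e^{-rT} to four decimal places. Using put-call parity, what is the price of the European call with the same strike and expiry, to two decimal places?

4.10

e^(−rT) = e^(−0.025·0.08333) = 0.9979
Put-call parity: C − P = S − K·e^(−rT) = 119 − 123·0.9979 = 119 − 122.7417 = -3.7417
C = P + (C − P) = 7.84 + (-3.7417) = 4.0983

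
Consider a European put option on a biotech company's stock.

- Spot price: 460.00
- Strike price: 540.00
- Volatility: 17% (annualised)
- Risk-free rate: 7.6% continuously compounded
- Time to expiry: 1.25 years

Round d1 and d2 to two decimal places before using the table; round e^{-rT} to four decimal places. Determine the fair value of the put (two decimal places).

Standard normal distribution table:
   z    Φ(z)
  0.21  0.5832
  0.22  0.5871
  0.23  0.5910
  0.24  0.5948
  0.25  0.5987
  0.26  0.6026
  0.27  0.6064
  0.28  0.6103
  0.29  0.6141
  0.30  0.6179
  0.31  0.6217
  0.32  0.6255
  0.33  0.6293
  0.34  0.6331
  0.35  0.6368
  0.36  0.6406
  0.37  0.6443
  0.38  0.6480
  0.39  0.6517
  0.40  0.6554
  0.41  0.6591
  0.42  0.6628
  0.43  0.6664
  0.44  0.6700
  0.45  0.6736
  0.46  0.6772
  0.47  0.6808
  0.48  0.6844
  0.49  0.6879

53.62

σ√T = 0.17 × 1.1180 = 0.1901
d₁ = [ln(460/540) + (0.076 + ½·0.17²)·1.25] / (σ√T) = (-0.1603 + 0.1131) / 0.1901 = -0.2488 which rounds to -0.25
d₂ = -0.2488 − 0.1901 = -0.4388 which rounds to -0.44
exp(−rT) = exp(−0.076·1.25) = 0.9094
N(−d₂) = N(0.44) = 0.6700;  N(−d₁) = N(0.25) = 0.5987
P = 540·0.9094·0.6700 − 460·0.5987 = 329.0209 − 275.4020 = 53.6189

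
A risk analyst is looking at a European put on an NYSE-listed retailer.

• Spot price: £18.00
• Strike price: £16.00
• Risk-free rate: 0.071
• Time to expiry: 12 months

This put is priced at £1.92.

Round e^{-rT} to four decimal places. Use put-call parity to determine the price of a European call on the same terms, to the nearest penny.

£5.02

e^(−rT) = e^(−0.071·1) = 0.9315
Put-call parity: C − P = S − K·e^(−rT) = 18 − 16·0.9315 = 18 − 14.9040 = 3.0960
C = P + (C − P) = 1.92 + (3.0960) = 5.0160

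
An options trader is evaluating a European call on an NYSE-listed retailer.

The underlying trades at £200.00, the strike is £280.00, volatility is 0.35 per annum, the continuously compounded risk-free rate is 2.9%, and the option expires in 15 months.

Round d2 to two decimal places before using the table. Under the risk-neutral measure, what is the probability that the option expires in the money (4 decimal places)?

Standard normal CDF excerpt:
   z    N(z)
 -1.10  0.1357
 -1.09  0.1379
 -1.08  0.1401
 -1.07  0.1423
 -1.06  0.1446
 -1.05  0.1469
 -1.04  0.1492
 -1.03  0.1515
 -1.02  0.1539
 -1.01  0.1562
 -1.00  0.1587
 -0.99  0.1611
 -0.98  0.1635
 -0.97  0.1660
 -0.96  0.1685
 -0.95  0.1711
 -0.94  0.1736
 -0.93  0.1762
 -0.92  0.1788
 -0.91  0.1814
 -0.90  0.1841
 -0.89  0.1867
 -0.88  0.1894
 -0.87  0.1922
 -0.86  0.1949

σ√T = 0.35·√1.25 = 0.3913
d₁ = [ln(200/280) + (0.029 + 0.35²/2)·1.25] / 0.3913 = [-0.3365 + 0.1128] / 0.3913 = -0.5716 which rounds to -0.57
d₂ = d₁ − σ√T = -0.5716 − 0.3913 = -0.9629 which rounds to -0.96
Pr(exercise) under Q = N(d₂) = 0.1685

0.1685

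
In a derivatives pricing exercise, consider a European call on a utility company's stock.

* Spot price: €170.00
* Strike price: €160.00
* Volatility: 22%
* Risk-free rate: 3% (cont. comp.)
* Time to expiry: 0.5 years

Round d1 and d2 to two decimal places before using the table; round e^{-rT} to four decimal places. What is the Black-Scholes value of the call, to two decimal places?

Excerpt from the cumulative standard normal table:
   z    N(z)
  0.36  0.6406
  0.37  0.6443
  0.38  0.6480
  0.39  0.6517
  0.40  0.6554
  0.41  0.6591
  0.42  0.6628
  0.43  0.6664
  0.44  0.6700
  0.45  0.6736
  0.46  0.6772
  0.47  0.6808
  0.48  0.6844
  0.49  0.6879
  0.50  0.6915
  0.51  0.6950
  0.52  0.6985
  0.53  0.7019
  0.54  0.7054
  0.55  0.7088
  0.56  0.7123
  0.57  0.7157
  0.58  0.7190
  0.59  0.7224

σ√T = 0.22 × 0.7071 = 0.1556
d₁ = [ln(170/160) + (0.03 + 0.22²/2)·0.5] / 0.1556 = [0.0606 + 0.0271] / 0.1556 = 0.5639 → 0.56
d₂ = d₁ − σ√T = 0.5639 − 0.1556 = 0.4084 → 0.41
e^(−rT) = e^(−0.03·0.5) = 0.9851
C = 170·N(0.56) − 160·0.9851·N(0.41) = 170·0.7123 − 160·0.9851·0.6591 = 121.0910 − 103.8847 = 17.2063

€17.21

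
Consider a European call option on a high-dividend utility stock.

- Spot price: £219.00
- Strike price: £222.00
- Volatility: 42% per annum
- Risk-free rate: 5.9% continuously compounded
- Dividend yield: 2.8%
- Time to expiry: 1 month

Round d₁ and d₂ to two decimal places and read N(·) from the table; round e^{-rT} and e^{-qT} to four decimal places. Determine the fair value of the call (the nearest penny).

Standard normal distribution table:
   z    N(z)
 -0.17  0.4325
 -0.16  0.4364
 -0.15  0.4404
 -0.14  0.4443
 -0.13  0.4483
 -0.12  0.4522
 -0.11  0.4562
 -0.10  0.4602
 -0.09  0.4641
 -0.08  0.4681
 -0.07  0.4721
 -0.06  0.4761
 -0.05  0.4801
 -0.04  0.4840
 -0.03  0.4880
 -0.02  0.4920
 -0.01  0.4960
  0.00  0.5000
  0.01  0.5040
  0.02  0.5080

σ√T = 0.42·√0.08333 = 0.1212
d₁ = [ln(219/222) + (0.059 − 0.028 + ½·0.42²)·0.08333] / (σ√T) = (-0.0136 + 0.0099) / 0.1212 = -0.0303 ⇒ -0.03
d₂ = -0.0303 − 0.1212 = -0.1515 ⇒ -0.15
e^(−qT) = e^(−0.028·0.08333) = 0.9977;  e^(−rT) = e^(−0.059·0.08333) = 0.9951
N(d₁) = N(-0.03) = 0.4880;  N(d₂) = N(-0.15) = 0.4404
C = 219·0.9977·0.4880 − 222·0.9951·0.4404 = 106.6262 − 97.2897 = 9.3365

£9.34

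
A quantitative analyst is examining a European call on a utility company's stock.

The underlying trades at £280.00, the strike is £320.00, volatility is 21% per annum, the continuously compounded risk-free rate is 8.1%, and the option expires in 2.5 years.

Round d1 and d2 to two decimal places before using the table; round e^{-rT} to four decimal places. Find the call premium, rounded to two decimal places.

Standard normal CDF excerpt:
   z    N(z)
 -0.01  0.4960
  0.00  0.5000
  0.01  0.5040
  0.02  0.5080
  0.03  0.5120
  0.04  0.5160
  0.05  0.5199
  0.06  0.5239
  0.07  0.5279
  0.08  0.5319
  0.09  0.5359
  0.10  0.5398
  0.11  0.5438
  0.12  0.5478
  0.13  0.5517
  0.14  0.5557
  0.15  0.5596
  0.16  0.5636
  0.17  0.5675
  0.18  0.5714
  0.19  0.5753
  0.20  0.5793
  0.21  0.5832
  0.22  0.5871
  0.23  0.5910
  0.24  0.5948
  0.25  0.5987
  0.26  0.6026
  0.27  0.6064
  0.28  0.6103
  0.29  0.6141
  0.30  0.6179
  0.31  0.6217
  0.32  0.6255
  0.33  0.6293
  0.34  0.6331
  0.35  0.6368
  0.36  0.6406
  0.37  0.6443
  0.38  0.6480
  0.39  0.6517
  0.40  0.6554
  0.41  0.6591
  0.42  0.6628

T = 2.5;  σ√T = 0.3320
d₁ = [ln(280/320) + (0.081 + 0.21²/2)·2.5] / 0.3320 = [-0.1335 + 0.2576] / 0.3320 = 0.3737 ≈ 0.37
d₂ = d₁ − σ√T = 0.3737 − 0.3320 = 0.0417 ≈ 0.04
e^(−rT) = e^(−0.081·2.5) = 0.8167
C = 280·N(0.37) − 320·0.8167·N(0.04) = 280·0.6443 − 320·0.8167·0.5160 = 180.4040 − 134.8535 = 45.5505

£45.55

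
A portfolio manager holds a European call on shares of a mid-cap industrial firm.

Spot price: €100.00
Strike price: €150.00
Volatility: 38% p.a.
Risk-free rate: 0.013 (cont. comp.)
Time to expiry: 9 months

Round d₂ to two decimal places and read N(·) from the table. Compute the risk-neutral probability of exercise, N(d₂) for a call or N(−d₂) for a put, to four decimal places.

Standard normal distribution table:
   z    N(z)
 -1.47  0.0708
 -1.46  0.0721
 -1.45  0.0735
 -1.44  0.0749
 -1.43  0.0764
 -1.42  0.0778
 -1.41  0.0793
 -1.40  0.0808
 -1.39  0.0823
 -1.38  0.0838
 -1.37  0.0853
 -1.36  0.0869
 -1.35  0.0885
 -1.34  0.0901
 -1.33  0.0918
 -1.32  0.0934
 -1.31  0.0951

T = 0.75;  σ√T = 0.3291
d₁ = [ln(100/150) + (0.013 + ½·0.38²)·0.75] / (σ√T) = (-0.4055 + 0.0639) / 0.3291 = -1.0379 which rounds to -1.04
d₂ = -1.0379 − 0.3291 = -1.3670 which rounds to -1.37
Pr(exercise) under Q = N(d₂) = 0.0853

0.0853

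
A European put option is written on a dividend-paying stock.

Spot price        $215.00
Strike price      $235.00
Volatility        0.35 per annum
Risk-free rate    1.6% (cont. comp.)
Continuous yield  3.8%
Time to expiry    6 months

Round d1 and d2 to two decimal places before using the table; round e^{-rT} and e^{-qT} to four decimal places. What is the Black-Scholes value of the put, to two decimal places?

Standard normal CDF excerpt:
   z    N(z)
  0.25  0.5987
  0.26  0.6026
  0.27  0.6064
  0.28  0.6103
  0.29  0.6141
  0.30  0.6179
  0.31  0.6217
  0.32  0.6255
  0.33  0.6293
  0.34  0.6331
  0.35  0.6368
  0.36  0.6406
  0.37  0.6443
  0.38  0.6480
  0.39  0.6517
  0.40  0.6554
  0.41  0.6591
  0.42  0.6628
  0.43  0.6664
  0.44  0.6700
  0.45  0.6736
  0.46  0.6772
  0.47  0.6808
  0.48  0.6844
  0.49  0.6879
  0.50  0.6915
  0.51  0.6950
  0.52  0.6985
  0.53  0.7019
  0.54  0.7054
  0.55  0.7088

$34.88

T = 0.5;  σ√T = 0.2475
ln(S/K) + (r − q + σ²/2)T = ln(215/235) + (0.016 − 0.038 + 0.35²/2)·0.5 = -0.0889 + 0.0196 = -0.0693
d₁ = -0.0693 / 0.2475 = -0.2801 ≈ -0.28
d₂ = d₁ − σ√T = -0.2801 − 0.2475 = -0.5276 ≈ -0.53
exp(−qT) = exp(−0.038·0.5) = 0.9812;  exp(−rT) = exp(−0.016·0.5) = 0.9920
P = 235·0.9920·N(0.53) − 215·0.9812·N(0.28) = 235·0.9920·0.7019 − 215·0.9812·0.6103 = 163.6269 − 128.7477 = 34.8793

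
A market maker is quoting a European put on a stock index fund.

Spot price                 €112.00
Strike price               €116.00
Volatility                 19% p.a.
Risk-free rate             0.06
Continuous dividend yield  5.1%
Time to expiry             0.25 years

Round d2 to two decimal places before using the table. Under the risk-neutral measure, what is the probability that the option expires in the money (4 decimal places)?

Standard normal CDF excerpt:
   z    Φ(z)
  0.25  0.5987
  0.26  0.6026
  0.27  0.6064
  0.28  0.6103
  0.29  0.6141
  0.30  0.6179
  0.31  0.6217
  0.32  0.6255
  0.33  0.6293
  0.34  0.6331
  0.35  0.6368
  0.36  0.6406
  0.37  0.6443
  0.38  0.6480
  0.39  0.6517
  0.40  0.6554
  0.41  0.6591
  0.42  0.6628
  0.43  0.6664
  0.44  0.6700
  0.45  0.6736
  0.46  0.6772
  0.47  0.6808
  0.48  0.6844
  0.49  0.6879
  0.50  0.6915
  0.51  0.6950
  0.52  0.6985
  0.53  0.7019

0.6517

T = 0.25;  σ√T = 0.0950
d₁ = [ln(112/116) + (0.06 − 0.051 + 0.19²/2)·0.25] / 0.0950 = [-0.0351 + 0.0068] / 0.0950 = -0.2982 ⇒ -0.30
d₂ = d₁ − σ√T = -0.2982 − 0.0950 = -0.3932 ⇒ -0.39
Risk-neutral Pr[S_T < K] = N(−d₂) = N(0.39) = 0.6517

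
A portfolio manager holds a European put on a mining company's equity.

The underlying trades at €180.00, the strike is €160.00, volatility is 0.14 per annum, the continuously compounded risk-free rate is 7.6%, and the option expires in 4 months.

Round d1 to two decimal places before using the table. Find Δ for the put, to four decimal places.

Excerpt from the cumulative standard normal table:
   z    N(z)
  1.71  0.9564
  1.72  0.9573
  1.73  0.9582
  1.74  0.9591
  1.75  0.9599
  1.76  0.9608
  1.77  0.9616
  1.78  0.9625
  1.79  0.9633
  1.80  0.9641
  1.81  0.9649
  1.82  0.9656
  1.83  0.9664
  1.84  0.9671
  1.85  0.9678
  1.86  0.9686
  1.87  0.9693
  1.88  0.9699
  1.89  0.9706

σ√T = 0.14·√0.3333 = 0.0808
d₁ = [ln(180/160) + (0.076 + ½·0.14²)·0.3333] / (σ√T) = (0.1178 + 0.0286) / 0.0808 = 1.8110 which rounds to 1.81
N(d₁) = N(1.81) = 0.9649
Δ_put = N(d₁) − 1 = 0.9649 − 1 = -0.0351

-0.0351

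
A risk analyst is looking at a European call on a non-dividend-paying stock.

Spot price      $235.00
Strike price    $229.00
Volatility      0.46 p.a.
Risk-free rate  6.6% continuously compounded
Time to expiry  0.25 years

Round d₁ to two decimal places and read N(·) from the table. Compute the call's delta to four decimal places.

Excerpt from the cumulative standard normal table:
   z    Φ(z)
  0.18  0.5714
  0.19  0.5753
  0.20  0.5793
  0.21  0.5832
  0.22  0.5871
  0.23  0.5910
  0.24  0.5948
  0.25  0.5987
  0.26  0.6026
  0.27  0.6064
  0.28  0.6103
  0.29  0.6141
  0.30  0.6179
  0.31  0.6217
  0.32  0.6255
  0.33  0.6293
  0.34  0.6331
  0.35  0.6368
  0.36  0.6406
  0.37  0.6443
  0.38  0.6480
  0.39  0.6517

T = 0.25;  σ√T = 0.2300
d₁ = [ln(235/229) + (0.066 + 0.46²/2)·0.25] / 0.2300 = [0.0259 + 0.0430] / 0.2300 = 0.2992 which rounds to 0.30
N(d₁) = N(0.30) = 0.6179
Δ_call = N(d₁) = 0.6179

0.6179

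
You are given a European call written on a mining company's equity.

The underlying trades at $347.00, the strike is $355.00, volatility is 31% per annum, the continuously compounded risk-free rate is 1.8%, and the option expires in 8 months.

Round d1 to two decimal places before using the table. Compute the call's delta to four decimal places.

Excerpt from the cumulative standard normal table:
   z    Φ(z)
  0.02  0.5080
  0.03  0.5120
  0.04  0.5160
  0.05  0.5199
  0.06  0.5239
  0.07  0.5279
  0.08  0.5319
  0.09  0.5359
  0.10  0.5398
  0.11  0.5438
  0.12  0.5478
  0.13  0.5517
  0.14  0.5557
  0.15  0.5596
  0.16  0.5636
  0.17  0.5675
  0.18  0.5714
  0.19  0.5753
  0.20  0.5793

T = 0.6667;  σ√T = 0.2531
d₁ = [ln(347/355) + (0.018 + 0.31²/2)·0.6667] / 0.2531 = [-0.0228 + 0.0440] / 0.2531 = 0.0839 which rounds to 0.08
N(d₁) = N(0.08) = 0.5319
Δ_call = N(d₁) = 0.5319

0.5319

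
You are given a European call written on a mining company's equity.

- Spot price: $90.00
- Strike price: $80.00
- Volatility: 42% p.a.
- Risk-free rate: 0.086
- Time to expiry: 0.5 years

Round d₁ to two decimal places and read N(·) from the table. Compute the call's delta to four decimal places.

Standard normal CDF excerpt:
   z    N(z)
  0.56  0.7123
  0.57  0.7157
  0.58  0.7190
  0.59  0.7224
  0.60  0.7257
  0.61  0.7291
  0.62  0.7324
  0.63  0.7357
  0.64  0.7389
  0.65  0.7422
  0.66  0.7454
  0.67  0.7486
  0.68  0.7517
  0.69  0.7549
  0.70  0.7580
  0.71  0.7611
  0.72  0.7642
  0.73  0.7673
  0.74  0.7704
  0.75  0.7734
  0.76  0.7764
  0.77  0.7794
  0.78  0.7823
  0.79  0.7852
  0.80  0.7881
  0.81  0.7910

T = 0.5;  σ√T = 0.2970
d₁ = [ln(90/80) + (0.086 + 0.42²/2)·0.5] / 0.2970 = [0.1178 + 0.0871] / 0.2970 = 0.6899 ≈ 0.69
N(d₁) = N(0.69) = 0.7549
Δ_call = N(d₁) = 0.7549

0.7549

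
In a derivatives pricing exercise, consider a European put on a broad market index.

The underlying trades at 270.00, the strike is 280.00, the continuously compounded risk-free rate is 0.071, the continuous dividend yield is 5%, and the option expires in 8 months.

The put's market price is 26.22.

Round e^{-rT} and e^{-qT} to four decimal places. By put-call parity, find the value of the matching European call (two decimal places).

20.30

exp(−qT) = exp(−0.05·0.6667) = 0.9672;  exp(−rT) = exp(−0.071·0.6667) = 0.9538
Put-call parity: C − P = S·e^(−qT) − K·e^(−rT) = 270·0.9672 − 280·0.9538 = 261.1440 − 267.0640 = -5.9200
C = P + (C − P) = 26.22 + (-5.9200) = 20.3000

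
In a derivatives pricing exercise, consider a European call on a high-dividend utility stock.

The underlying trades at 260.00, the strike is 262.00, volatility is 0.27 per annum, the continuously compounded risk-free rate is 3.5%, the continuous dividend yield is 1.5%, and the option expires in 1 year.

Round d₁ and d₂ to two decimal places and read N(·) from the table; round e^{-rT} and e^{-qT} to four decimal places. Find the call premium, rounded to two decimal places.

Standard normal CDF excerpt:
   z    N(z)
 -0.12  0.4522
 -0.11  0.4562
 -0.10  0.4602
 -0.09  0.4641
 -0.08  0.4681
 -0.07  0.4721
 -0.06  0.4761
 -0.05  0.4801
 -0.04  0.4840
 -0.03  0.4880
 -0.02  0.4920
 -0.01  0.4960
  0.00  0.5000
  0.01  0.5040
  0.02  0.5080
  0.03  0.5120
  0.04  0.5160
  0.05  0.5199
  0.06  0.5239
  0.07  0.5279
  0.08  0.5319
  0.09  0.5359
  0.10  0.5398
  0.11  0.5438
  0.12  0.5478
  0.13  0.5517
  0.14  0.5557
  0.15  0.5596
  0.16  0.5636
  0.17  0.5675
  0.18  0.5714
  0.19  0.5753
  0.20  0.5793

σ√T = 0.27·√1 = 0.2700
d₁ = [ln(260/262) + (0.035 − 0.015 + 0.27²/2)·1] / 0.2700 = [-0.0077 + 0.0565] / 0.2700 = 0.1807 ⇒ 0.18
d₂ = d₁ − σ√T = 0.1807 − 0.2700 = -0.0893 ⇒ -0.09
exp(−qT) = exp(−0.015·1) = 0.9851;  exp(−rT) = exp(−0.035·1) = 0.9656
N(d₁) = N(0.18) = 0.5714;  N(d₂) = N(-0.09) = 0.4641
C = 260·0.9851·0.5714 − 262·0.9656·0.4641 = 146.3504 − 117.4114 = 28.9390

28.94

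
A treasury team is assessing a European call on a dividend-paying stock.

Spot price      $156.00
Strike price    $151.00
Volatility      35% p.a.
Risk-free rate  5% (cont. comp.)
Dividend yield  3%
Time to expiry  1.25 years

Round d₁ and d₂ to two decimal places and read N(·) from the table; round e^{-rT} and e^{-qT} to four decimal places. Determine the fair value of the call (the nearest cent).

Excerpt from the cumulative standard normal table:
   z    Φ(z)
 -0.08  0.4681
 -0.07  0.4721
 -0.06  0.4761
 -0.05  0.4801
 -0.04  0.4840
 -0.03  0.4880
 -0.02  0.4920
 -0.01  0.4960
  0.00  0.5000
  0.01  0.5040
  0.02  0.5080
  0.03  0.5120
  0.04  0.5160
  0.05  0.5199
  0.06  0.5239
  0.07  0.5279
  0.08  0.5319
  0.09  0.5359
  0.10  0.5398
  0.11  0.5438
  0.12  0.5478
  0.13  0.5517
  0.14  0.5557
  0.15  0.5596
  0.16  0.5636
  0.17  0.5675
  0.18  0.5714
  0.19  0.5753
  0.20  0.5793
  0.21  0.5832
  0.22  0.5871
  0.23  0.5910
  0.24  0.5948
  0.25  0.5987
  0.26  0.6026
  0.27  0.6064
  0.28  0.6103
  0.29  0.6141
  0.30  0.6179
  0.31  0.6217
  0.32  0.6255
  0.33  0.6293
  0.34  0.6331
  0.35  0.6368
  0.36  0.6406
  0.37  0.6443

σ√T = 0.35 × 1.1180 = 0.3913
d₁ = [ln(156/151) + (0.05 − 0.03 + 0.35²/2)·1.25] / 0.3913 = [0.0326 + 0.1016] / 0.3913 = 0.3428 → 0.34
d₂ = d₁ − σ√T = 0.3428 − 0.3913 = -0.0485 → -0.05
exp(−qT) = exp(−0.03·1.25) = 0.9632;  exp(−rT) = exp(−0.05·1.25) = 0.9394
N(d₁) = N(0.34) = 0.6331;  N(d₂) = N(-0.05) = 0.4801
C = 156·0.9632·0.6331 − 151·0.9394·0.4801 = 95.1291 − 68.1019 = 27.0272

$27.03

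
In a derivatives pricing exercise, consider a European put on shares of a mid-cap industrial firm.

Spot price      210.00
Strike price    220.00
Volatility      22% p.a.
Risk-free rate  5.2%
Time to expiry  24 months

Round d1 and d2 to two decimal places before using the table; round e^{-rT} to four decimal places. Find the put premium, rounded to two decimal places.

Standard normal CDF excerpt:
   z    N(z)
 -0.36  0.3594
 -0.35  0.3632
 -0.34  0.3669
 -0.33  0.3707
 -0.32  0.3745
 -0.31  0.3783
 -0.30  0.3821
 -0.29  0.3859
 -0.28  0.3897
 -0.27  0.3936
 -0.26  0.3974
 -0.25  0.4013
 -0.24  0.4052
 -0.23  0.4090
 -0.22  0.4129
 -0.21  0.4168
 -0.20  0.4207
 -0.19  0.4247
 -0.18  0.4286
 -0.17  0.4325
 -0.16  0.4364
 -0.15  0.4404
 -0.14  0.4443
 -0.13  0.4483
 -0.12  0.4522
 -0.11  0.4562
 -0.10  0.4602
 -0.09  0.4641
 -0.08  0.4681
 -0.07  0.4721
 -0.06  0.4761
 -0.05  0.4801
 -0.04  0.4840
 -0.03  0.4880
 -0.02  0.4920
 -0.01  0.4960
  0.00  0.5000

19.70

σ√T = 0.22·√2 = 0.3111
d₁ = [ln(210/220) + (0.052 + 0.22²/2)·2] / 0.3111 = [-0.0465 + 0.1524] / 0.3111 = 0.3403 ≈ 0.34
d₂ = d₁ − σ√T = 0.3403 − 0.3111 = 0.0292 ≈ 0.03
exp(−rT) = exp(−0.052·2) = 0.9012
N(−d₂) = N(-0.03) = 0.4880;  N(−d₁) = N(-0.34) = 0.3669
P = 220·0.9012·0.4880 − 210·0.3669 = 96.7528 − 77.0490 = 19.7038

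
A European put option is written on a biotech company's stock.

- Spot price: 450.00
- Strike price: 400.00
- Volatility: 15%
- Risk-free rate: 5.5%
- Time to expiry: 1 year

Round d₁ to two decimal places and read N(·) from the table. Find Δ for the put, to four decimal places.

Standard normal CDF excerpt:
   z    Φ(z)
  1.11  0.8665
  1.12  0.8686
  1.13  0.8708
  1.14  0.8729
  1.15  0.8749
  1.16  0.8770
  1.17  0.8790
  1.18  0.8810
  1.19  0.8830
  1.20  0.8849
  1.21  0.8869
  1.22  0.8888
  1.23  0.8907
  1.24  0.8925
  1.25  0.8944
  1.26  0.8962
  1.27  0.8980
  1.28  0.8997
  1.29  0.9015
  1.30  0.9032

-0.1093

σ√T = 0.15·√1 = 0.1500
ln(S/K) + (r + σ²/2)T = ln(450/400) + (0.055 + 0.15²/2)·1 = 0.1178 + 0.0663 = 0.1840
d₁ = 0.1840 / 0.1500 = 1.2269 which rounds to 1.23
N(d₁) = N(1.23) = 0.8907
Δ_put = N(d₁) − 1 = 0.8907 − 1 = -0.1093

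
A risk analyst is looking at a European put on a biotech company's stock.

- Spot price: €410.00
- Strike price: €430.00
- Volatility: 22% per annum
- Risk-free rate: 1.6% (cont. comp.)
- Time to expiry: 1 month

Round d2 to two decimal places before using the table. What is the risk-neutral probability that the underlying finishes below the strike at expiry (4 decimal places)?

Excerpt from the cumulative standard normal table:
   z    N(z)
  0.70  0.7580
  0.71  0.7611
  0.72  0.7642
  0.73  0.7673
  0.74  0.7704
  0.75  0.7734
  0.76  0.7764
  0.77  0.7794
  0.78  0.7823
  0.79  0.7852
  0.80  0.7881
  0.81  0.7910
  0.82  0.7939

T = 0.08333;  σ√T = 0.0635
d₁ = [ln(410/430) + (0.016 + ½·0.22²)·0.08333] / (σ√T) = (-0.0476 + 0.0033) / 0.0635 = -0.6972 → -0.70
d₂ = -0.6972 − 0.0635 = -0.7607 → -0.76
Pr(exercise) under Q = N(−d₂) = N(0.76) = 0.7764

0.7764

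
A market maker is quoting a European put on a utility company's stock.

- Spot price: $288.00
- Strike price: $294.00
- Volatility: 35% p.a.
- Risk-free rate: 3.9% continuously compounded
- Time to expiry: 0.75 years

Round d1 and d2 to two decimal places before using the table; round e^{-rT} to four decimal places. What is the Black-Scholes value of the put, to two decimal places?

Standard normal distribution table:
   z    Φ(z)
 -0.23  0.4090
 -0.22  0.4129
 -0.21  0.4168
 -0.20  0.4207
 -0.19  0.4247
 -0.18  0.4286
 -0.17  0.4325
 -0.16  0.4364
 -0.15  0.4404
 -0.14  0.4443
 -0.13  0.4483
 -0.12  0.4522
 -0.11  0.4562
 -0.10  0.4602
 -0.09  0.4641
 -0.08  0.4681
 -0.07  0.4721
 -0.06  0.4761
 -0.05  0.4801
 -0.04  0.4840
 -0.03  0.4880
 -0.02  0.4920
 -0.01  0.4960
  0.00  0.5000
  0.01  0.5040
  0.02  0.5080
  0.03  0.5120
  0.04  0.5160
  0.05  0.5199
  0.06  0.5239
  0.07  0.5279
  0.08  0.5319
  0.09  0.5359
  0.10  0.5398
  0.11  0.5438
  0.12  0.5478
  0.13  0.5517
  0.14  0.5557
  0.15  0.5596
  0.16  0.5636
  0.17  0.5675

$32.98

σ√T = 0.35 × 0.8660 = 0.3031
d₁ = [ln(288/294) + (0.039 + ½·0.35²)·0.75] / (σ√T) = (-0.0206 + 0.0752) / 0.3031 = 0.1800 which rounds to 0.18
d₂ = 0.1800 − 0.3031 = -0.1231 which rounds to -0.12
exp(−rT) = exp(−0.039·0.75) = 0.9712
P = 294·0.9712·N(0.12) − 288·N(-0.18) = 294·0.9712·0.5478 − 288·0.4286 = 156.4149 − 123.4368 = 32.9781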